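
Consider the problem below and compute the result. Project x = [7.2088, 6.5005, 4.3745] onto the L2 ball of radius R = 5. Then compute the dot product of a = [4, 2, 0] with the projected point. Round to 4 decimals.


Step 1: Compute ||x|| (intermediates to 6 decimals).
||x|| = sqrt(7.2088^2 + 6.5005^2 + 4.3745^2) = 10.647044
Step 2: Project.
Since ||x|| > R, scale = R/||x|| = 5/10.647044 = 0.469614, proj(x) = scale * x
proj(x) = [3.385353, 3.052726, 2.054326]
Step 3: Dot product.
a^T * proj(x) = 4*3.385353 + 2*3.052726 + 0*2.054326 = 19.6469


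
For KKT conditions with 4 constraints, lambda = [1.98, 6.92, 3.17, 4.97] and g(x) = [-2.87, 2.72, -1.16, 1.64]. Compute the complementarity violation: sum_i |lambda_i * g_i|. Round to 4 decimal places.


KKT complementary slackness check:
lambda_1 * g_1 = 1.98 * -2.87 = -5.6826
lambda_2 * g_2 = 6.92 * 2.72 = 18.8224
lambda_3 * g_3 = 3.17 * -1.16 = -3.6772
lambda_4 * g_4 = 4.97 * 1.64 = 8.1508
Total violation = 5.6826 + 18.8224 + 3.6772 + 8.1508 = 36.333


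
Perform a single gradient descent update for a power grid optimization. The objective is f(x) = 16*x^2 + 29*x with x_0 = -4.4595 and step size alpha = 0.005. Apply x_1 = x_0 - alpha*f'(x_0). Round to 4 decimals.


We compute the gradient at x_0 and apply the update.
f'(x) = 32*x + 29
f'(-4.4595) = 32*-4.4595 + 29 = -113.704
x_1 = -4.4595 - 0.005*-113.704 = -3.891


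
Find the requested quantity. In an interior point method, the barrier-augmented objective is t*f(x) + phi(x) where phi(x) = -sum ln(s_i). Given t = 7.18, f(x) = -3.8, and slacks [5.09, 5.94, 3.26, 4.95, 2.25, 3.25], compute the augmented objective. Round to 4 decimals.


Step 1: Compute log-barrier.
ln values: [1.6273, 1.7817, 1.1817, 1.5994, 0.8109, 1.1787]
phi = -(1.6273 + 1.7817 + 1.1817 + 1.5994 + 0.8109 + 1.1787) = -8.1797
Step 2: Compute augmented objective.
t*f(x) = 7.18*-3.8 = -27.284
Total = -27.284 - 8.1797 = -35.4637


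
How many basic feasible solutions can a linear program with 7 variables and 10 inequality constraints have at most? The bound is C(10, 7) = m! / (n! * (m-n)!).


Each vertex corresponds to some choice of n active constraints out of m, so the number of vertices is at most C(m, n) = m! / (n!(m-n)!).
m = 10, n = 7
Numerator: 10 * 9 * 8 * 7 * 6 * 5 * 4
Denominator: 7! = 5040
C(10, 7) = 120


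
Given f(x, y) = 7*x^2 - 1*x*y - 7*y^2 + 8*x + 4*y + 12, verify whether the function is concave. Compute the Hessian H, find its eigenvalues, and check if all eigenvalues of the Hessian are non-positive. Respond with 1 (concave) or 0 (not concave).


The Hessian of f(x,y) = 7*x^2 - 1*x*y - 7*y^2 + 8*x + 4*y + 12 is:
H = [[14, -1], [-1, -14]]
Trace = 14 - 14 = 0
Determinant = 14*-14 - (-1)^2 = -197
Discriminant = (0)^2 - 4*-197 = 788.0
Eigenvalues: lambda_1 = -14.0357, lambda_2 = 14.0357
The function is not concave.

0


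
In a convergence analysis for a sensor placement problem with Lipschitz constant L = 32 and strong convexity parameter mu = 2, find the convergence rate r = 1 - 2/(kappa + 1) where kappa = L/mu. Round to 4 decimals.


Step 1: Compute the condition number.
kappa = L/mu = 32/2 = 16.0
Step 2: Compute the convergence rate.
r = 1 - 2/(kappa + 1) = 1 - 2*mu/(L + mu) = (L - mu)/(L + mu) = 30/34 = 0.8824


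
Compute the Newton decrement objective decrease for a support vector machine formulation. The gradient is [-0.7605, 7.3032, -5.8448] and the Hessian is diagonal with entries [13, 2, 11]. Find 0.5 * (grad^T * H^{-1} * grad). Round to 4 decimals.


Step 1: H is diagonal, so H^(-1) * g = [-0.0585, 3.6516, -0.5313].
Step 2: g^T H^(-1) g = sum_i g_i^2 / H_ii
  = (-0.7605)^2/13 + (7.3032)^2/2 + (-5.8448)^2/11
  = 0.0445 + 26.6684 + 3.1056 = 29.8185
Step 3: Objective decrease = 0.5 * g^T H^(-1) g = 14.9092


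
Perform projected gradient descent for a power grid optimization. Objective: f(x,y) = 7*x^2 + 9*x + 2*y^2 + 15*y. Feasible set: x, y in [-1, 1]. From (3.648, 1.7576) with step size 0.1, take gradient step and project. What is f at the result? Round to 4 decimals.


Step 1: Compute gradient at (3.648, 1.7576).
grad_x = 2*7*3.648 + 9 = 60.072
grad_y = 2*2*1.7576 + 15 = 22.0304
Step 2: Gradient step.
x_raw = 3.648 - 0.1*60.072 = -2.3592
y_raw = 1.7576 - 0.1*22.0304 = -0.4454
Step 3: Project onto [-1, 1].
x_proj = clip(-2.3592) = -1.0
y_proj = clip(-0.4454) = -0.4454
Step 4: Evaluate f.
f(-1.0, -0.4454) = -8.2848


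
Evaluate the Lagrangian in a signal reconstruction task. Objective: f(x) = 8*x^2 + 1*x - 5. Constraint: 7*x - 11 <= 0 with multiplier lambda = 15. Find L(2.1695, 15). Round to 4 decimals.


Step 1: Evaluate f(x).
f(2.1695) = 8*2.1695^2 + 1*2.1695 - 5 = 34.8233
Step 2: Evaluate g(x).
g(2.1695) = 7*2.1695 - 11 = 4.1865
Step 3: Compute Lagrangian.
L = 34.8233 + 15*4.1865 = 97.6208


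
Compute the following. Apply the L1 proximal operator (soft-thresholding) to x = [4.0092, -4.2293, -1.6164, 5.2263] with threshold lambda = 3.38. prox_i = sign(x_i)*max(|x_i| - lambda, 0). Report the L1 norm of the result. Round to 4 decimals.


Soft-thresholding with lambda = 3.38:
prox(4.0092) = sign(4.0092)*max(|4.0092| - 3.38, 0) = 0.6292
prox(-4.2293) = sign(-4.2293)*max(|-4.2293| - 3.38, 0) = -0.8493
prox(-1.6164) = sign(-1.6164)*max(|-1.6164| - 3.38, 0) = 0.0
prox(5.2263) = sign(5.2263)*max(|5.2263| - 3.38, 0) = 1.8463
prox(x) = [0.6292, -0.8493, 0.0, 1.8463]
||prox(x)||_1 = 0.6292 + 0.8493 + 0.0 + 1.8463 = 3.3248


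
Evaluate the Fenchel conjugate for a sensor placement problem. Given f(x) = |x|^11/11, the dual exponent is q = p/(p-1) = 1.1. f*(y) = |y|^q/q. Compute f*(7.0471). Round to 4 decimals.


The conjugate exponent q satisfies 1/p + 1/q = 1.
p = 11, so q = 11/(11 - 1) = 1.1
|y|^q = 7.0471^1.1 = 8.5667
f*(7.0471) = 8.5667 / 1.1 = 7.7879


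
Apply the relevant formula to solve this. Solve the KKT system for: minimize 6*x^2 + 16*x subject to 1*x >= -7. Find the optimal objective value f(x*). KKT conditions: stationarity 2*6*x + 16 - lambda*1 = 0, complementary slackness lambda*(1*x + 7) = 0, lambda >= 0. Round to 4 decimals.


Step 1: Try lambda = 0 (constraint inactive).
Stationarity: 2*6*x + 16 = 0
x* = -16/(2*6) = -4/3 = -1.3333 (rounded; the exact value -4/3 is used below)
Check constraint: 1*-1.3333 = -1.3333 >= -7 -- satisfied.
Step 2: Compute optimal value.
f(x*) = 6*(-4/3)^2 + 16*(-4/3) = -10.6667


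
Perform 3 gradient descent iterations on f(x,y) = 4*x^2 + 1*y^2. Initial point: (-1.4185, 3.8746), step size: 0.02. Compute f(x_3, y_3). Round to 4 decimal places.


Gradient descent on f(x,y) = 4*x^2 + 1*y^2.
Starting point: (-1.4185, 3.8746), alpha = 0.02
Step 1: grad_x = 2*4*-1.4185 = -11.348, grad_y = 2*1*3.8746 = 7.7492
  x_1 = -1.4185 - 0.02*-11.348 = -1.1915
  y_1 = 3.8746 - 0.02*7.7492 = 3.7196
Step 2: grad_x = 2*4*-1.1915 = -9.5323, grad_y = 2*1*3.7196 = 7.4392
  x_2 = -1.1915 - 0.02*-9.5323 = -1.0009
  y_2 = 3.7196 - 0.02*7.4392 = 3.5708
Step 3: grad_x = 2*4*-1.0009 = -8.0071, grad_y = 2*1*3.5708 = 7.1417
  x_3 = -1.0009 - 0.02*-8.0071 = -0.8408
  y_3 = 3.5708 - 0.02*7.1417 = 3.428
f(-0.8408, 3.428) = 4*(-0.8408)^2 + 1*3.428^2 = 14.5786


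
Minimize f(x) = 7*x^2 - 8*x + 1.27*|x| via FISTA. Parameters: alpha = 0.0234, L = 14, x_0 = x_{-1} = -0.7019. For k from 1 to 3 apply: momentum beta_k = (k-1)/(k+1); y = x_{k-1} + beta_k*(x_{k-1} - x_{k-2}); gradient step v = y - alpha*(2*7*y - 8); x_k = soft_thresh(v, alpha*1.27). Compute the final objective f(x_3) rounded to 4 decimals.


FISTA on f(x) = 7*x^2 - 8*x + 1.27*|x|
L = 14, alpha = 0.0234
Iteration 1: beta = 0.0, y = -0.7019 + 0.0*(-0.7019 + 0.7019) = -0.7019
  grad(y) = -17.8266, v = y - alpha*grad = -0.2848
  prox(v) = soft_thresh(-0.2848, 0.0297) = -0.255
Iteration 2: beta = 0.3333, y = -0.255 + 0.3333*(-0.255 + 0.7019) = -0.1061
  grad(y) = -9.4852, v = y - alpha*grad = 0.1159
  prox(v) = soft_thresh(0.1159, 0.0297) = 0.0861
Iteration 3: beta = 0.5, y = 0.0861 + 0.5*(0.0861 + 0.255) = 0.2567
  grad(y) = -4.4056, v = y - alpha*grad = 0.3598
  prox(v) = soft_thresh(0.3598, 0.0297) = 0.3301
f(x_3) = 7*0.3301^2 - 8*0.3301 + 1.27*|0.3301| = -1.4588


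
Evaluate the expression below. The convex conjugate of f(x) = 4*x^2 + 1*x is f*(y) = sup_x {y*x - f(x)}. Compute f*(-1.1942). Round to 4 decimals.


f*(y) = sup_x {y*x - a*x^2 - b*x} = sup_x {(y-b)*x - a*x^2}
FOC: (y - b) - 2a*x = 0 => x* = (y - b)/(2a)
x* = (-1.1942 - 1)/(2*4) = -0.2743
f*(-1.1942) = (y-b)^2/(4a) = (-1.1942 - 1)^2/(4*4)
= 4.8145/16 = 0.3009


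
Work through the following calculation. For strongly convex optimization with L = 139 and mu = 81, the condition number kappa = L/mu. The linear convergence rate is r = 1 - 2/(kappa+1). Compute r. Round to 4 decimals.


Step 1: Compute the condition number.
kappa = L/mu = 139/81 = 1.716
Step 2: Compute the convergence rate.
r = 1 - 2/(kappa + 1) = 1 - 2*mu/(L + mu) = (L - mu)/(L + mu) = 58/220 = 0.2636


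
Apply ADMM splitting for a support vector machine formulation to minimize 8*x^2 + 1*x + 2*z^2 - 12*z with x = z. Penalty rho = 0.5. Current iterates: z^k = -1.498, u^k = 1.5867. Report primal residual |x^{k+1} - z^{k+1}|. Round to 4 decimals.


ADMM iteration with rho = 0.5, z^k = -1.498, u^k = 1.5867
Step 1: x-update.
Minimize 8*x^2 + 1*x + (0.5/2)*(x + 1.498 + 1.5867)^2
FOC: (2*8 + 0.5)*x = -1 + 0.5*(-1.498 - 1.5867)
x^{k+1} = -0.1541
Step 2: z-update.
Minimize 2*z^2 - 12*z + (0.5/2)*(-0.1541 - z + 1.5867)^2
FOC: (2*2 + 0.5)*z = 12 + 0.5*(-0.1541 + 1.5867)
z^{k+1} = 2.8258
Step 3: u-update.
u^{k+1} = 1.5867 - 0.1541 - 2.8258 = -1.3932
Step 4: Primal residual = |-0.1541 - 2.8258| = 2.9799


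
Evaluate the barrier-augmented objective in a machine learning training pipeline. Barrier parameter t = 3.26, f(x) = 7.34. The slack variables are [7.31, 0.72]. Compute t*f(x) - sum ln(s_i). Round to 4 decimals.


Step 1: Compute log-barrier.
ln values: [1.9892, -0.3285]
phi = -(1.9892 - 0.3285) = -1.6607
Step 2: Compute augmented objective.
t*f(x) = 3.26*7.34 = 23.9284
Total = 23.9284 - 1.6607 = 22.2677


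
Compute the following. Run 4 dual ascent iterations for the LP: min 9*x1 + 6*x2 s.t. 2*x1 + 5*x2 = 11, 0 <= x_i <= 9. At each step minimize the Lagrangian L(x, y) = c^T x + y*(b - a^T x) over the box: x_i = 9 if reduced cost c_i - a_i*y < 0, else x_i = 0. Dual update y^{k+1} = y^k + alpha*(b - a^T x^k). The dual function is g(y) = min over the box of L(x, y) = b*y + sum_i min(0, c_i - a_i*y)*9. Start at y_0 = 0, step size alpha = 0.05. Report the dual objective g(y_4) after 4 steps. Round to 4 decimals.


Dual ascent for LP: min 9*x1 + 6*x2, 2*x1 + 5*x2 = 11, 0 <= x_i <= 9
Step 1: y^k = 0.0, reduced costs: (9.0, 6.0)
  x^k = (0.0, 0.0), subgradient = b - a^T x = 11.0
  y^{k+1} = 0.0 + 0.05*11.0 = 0.55
Step 2: y^k = 0.55, reduced costs: (7.9, 3.25)
  x^k = (0.0, 0.0), subgradient = b - a^T x = 11.0
  y^{k+1} = 0.55 + 0.05*11.0 = 1.1
Step 3: y^k = 1.1, reduced costs: (6.8, 0.5)
  x^k = (0.0, 0.0), subgradient = b - a^T x = 11.0
  y^{k+1} = 1.1 + 0.05*11.0 = 1.65
Step 4: y^k = 1.65, reduced costs: (5.7, -2.25)
  x^k = (0.0, 9.0), subgradient = b - a^T x = -34.0
  y^{k+1} = 1.65 + 0.05*-34.0 = -0.05
Dual objective at y_4 = -0.05: reduced costs (9.1, 6.25), box minimizer x = (0.0, 0.0)
g(y_4) = b*y + (c1 - a1*y)*x1 + (c2 - a2*y)*x2 = 11*(-0.05) + 9.1*0.0 + 6.25*0.0 = -0.55 + 0.0 + 0.0 = -0.55


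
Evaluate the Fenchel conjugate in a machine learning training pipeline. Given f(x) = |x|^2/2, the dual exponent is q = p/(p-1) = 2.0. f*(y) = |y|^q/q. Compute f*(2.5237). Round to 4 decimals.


The conjugate exponent q satisfies 1/p + 1/q = 1.
p = 2, so q = 2/(2 - 1) = 2.0
|y|^q = 2.5237^2.0 = 6.3691
f*(2.5237) = 6.3691 / 2.0 = 3.1845


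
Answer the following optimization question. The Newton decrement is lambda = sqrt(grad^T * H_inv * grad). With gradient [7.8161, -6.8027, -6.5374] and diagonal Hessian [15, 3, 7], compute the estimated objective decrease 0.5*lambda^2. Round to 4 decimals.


Step 1: H is diagonal, so H^(-1) * g = [0.5211, -2.2676, -0.9339].
Step 2: g^T H^(-1) g = sum_i g_i^2 / H_ii
  = (7.8161)^2/15 + (-6.8027)^2/3 + (-6.5374)^2/7
  = 4.0728 + 15.4256 + 6.1054 = 25.6037
Step 3: Objective decrease = 0.5 * g^T H^(-1) g = 12.8019


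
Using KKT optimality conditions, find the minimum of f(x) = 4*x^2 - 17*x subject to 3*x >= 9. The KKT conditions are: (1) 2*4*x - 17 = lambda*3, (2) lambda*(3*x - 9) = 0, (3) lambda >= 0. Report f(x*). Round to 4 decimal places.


Step 1: Try lambda = 0 (constraint inactive).
x_unc = 17/(2*4) = 2.125
Check: 3*2.125 = 6.375 < 9 -- violated!
Step 2: Constraint must be active: 3*x = 9
x* = 9/3 = 3.0
lambda = (2*4*3.0 - 17)/3 = 2.3333
Step 3: Compute optimal value.
f(x*) = 4*3.0^2 - 17*3.0 = -15.0


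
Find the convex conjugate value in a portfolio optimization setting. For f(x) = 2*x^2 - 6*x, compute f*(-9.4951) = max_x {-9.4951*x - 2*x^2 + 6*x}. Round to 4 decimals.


f*(y) = sup_x {y*x - a*x^2 - b*x} = sup_x {(y-b)*x - a*x^2}
FOC: (y - b) - 2a*x = 0 => x* = (y - b)/(2a)
x* = (-9.4951 + 6)/(2*2) = -0.8738
f*(-9.4951) = (y-b)^2/(4a) = (-9.4951 + 6)^2/(4*2)
= 12.2157/8 = 1.527


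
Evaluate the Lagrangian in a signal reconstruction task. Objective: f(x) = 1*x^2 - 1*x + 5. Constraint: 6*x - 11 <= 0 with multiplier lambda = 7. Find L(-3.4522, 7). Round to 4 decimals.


Step 1: Evaluate f(x).
f(-3.4522) = 1*(-3.4522)^2 - 1*(-3.4522) + 5 = 20.3699
Step 2: Evaluate g(x).
g(-3.4522) = 6*-3.4522 - 11 = -31.7132
Step 3: Compute Lagrangian.
L = 20.3699 + 7*-31.7132 = -201.6225


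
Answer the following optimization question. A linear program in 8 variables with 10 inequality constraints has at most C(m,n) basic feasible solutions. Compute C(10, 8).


Each vertex corresponds to some choice of n active constraints out of m, so the number of vertices is at most C(m, n) = m! / (n!(m-n)!).
m = 10, n = 8
Numerator: 10 * 9 * 8 * 7 * 6 * 5 * 4 * 3
Denominator: 8! = 40320
C(10, 8) = 45


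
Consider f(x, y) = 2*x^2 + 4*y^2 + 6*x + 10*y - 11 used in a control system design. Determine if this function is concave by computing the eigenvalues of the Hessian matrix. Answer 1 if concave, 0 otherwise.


The Hessian of f(x,y) = 2*x^2 + 4*y^2 + 6*x + 10*y - 11 is:
H = [[4, 0], [0, 8]]
Trace = 4 + 8 = 12
Determinant = 4*8 - (0)^2 = 32
Discriminant = (12)^2 - 4*32 = 16.0
Eigenvalues: lambda_1 = 4.0, lambda_2 = 8.0
The function is not concave.

0


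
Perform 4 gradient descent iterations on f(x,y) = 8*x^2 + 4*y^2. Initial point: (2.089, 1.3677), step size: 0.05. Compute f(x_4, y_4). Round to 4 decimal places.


Gradient descent on f(x,y) = 8*x^2 + 4*y^2.
Starting point: (2.089, 1.3677), alpha = 0.05
Step 1: grad_x = 2*8*2.089 = 33.424, grad_y = 2*4*1.3677 = 10.9416
  x_1 = 2.089 - 0.05*33.424 = 0.4178
  y_1 = 1.3677 - 0.05*10.9416 = 0.8206
Step 2: grad_x = 2*8*0.4178 = 6.6848, grad_y = 2*4*0.8206 = 6.565
  x_2 = 0.4178 - 0.05*6.6848 = 0.0836
  y_2 = 0.8206 - 0.05*6.565 = 0.4924
Step 3: grad_x = 2*8*0.0836 = 1.337, grad_y = 2*4*0.4924 = 3.939
  x_3 = 0.0836 - 0.05*1.337 = 0.0167
  y_3 = 0.4924 - 0.05*3.939 = 0.2954
Step 4: grad_x = 2*8*0.0167 = 0.2674, grad_y = 2*4*0.2954 = 2.3634
  x_4 = 0.0167 - 0.05*0.2674 = 0.0033
  y_4 = 0.2954 - 0.05*2.3634 = 0.1773
f(0.0033, 0.1773) = 8*0.0033^2 + 4*0.1773^2 = 0.1258


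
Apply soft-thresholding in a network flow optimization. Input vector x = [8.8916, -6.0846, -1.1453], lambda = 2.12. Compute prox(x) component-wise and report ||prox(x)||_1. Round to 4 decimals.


Soft-thresholding with lambda = 2.12:
prox(8.8916) = sign(8.8916)*max(|8.8916| - 2.12, 0) = 6.7716
prox(-6.0846) = sign(-6.0846)*max(|-6.0846| - 2.12, 0) = -3.9646
prox(-1.1453) = sign(-1.1453)*max(|-1.1453| - 2.12, 0) = 0.0
prox(x) = [6.7716, -3.9646, 0.0]
||prox(x)||_1 = 6.7716 + 3.9646 + 0.0 = 10.7362


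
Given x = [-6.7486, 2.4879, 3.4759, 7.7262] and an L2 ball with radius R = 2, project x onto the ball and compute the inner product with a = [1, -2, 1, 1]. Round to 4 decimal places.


Step 1: Compute ||x|| (intermediates to 6 decimals).
||x|| = sqrt((-6.7486)^2 + 2.4879^2 + 3.4759^2 + 7.7262^2) = 11.113474
Step 2: Project.
Since ||x|| > R, scale = R/||x|| = 2/11.113474 = 0.179962, proj(x) = scale * x
proj(x) = [-1.214492, 0.447727, 0.62553, 1.390422]
Step 3: Dot product.
a^T * proj(x) = 1*(-1.214492) - 2*0.447727 + 1*0.62553 + 1*1.390422 = -0.094


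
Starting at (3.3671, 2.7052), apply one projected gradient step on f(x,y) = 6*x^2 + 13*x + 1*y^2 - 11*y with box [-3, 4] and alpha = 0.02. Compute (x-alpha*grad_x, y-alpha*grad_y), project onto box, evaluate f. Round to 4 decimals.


Step 1: Compute gradient at (3.3671, 2.7052).
grad_x = 2*6*3.3671 + 13 = 53.4052
grad_y = 2*1*2.7052 - 11 = -5.5896
Step 2: Gradient step.
x_raw = 3.3671 - 0.02*53.4052 = 2.299
y_raw = 2.7052 - 0.02*-5.5896 = 2.817
Step 3: Project onto [-3, 4].
x_proj = clip(2.299) = 2.299
y_proj = clip(2.817) = 2.817
Step 4: Evaluate f.
f(2.299, 2.817) = 38.5478


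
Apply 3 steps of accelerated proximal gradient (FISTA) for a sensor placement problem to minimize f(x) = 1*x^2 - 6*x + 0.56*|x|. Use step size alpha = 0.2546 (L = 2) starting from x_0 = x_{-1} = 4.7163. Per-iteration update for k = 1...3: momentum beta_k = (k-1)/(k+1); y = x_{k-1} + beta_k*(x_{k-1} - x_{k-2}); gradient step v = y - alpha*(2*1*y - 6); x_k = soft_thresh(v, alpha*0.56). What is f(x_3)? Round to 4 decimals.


FISTA on f(x) = 1*x^2 - 6*x + 0.56*|x|
L = 2, alpha = 0.2546
Iteration 1: beta = 0.0, y = 4.7163 + 0.0*(4.7163 - 4.7163) = 4.7163
  grad(y) = 3.4326, v = y - alpha*grad = 3.8424
  prox(v) = soft_thresh(3.8424, 0.1426) = 3.6998
Iteration 2: beta = 0.3333, y = 3.6998 + 0.3333*(3.6998 - 4.7163) = 3.3609
  grad(y) = 0.7219, v = y - alpha*grad = 3.1772
  prox(v) = soft_thresh(3.1772, 0.1426) = 3.0346
Iteration 3: beta = 0.5, y = 3.0346 + 0.5*(3.0346 - 3.6998) = 2.702
  grad(y) = -0.5961, v = y - alpha*grad = 2.8537
  prox(v) = soft_thresh(2.8537, 0.1426) = 2.7112
f(x_3) = 1*2.7112^2 - 6*2.7112 + 0.56*|2.7112| = -7.3983


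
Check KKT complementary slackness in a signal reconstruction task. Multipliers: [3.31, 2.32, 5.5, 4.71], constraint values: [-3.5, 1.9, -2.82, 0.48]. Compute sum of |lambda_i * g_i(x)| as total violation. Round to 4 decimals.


KKT complementary slackness check:
lambda_1 * g_1 = 3.31 * -3.5 = -11.585
lambda_2 * g_2 = 2.32 * 1.9 = 4.408
lambda_3 * g_3 = 5.5 * -2.82 = -15.51
lambda_4 * g_4 = 4.71 * 0.48 = 2.2608
Total violation = 11.585 + 4.408 + 15.51 + 2.2608 = 33.7638


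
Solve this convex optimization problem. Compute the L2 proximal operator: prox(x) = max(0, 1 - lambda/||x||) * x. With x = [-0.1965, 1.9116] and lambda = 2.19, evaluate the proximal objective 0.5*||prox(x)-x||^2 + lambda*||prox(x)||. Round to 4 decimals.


Step 1: Compute ||x||.
||x|| = 1.9217
Step 2: Compute scaling factor.
scale = max(0, 1 - 2.19/1.9217) = 0.0
Step 3: prox(x) = [-0.0, 0.0]
||prox(x)|| = 0.0
Step 4: Proximal objective.
0.5*||prox-x||^2 = 1.8464
lambda*||prox|| = 0.0
Total = 1.8464


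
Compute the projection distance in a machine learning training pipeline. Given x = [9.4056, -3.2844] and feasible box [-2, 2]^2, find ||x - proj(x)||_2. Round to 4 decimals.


Project each component onto [-2, 2].
clip(9.4056) = 2.0, clip(-3.2844) = -2.0
Projection = [2.0, -2.0]
Squared diffs: [54.8429, 1.6497]
Distance = sqrt(56.4926) = 7.5162


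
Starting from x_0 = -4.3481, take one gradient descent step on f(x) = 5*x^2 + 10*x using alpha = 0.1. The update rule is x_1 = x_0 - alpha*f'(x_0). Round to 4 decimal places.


We compute the gradient at x_0 and apply the update.
f'(x) = 10*x + 10
f'(-4.3481) = 10*-4.3481 + 10 = -33.481
x_1 = -4.3481 - 0.1*-33.481 = -1.0


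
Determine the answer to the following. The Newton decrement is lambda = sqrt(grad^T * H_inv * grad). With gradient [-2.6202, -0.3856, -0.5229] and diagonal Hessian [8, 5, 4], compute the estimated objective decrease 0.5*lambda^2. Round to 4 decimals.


Step 1: H is diagonal, so H^(-1) * g = [-0.3275, -0.0771, -0.1307].
Step 2: g^T H^(-1) g = sum_i g_i^2 / H_ii
  = (-2.6202)^2/8 + (-0.3856)^2/5 + (-0.5229)^2/4
  = 0.8582 + 0.0297 + 0.0684 = 0.9563
Step 3: Objective decrease = 0.5 * g^T H^(-1) g = 0.4781


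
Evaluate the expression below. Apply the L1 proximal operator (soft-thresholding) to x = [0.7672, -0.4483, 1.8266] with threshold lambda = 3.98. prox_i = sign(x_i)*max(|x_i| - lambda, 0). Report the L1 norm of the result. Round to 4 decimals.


Soft-thresholding with lambda = 3.98:
prox(0.7672) = sign(0.7672)*max(|0.7672| - 3.98, 0) = 0.0
prox(-0.4483) = sign(-0.4483)*max(|-0.4483| - 3.98, 0) = 0.0
prox(1.8266) = sign(1.8266)*max(|1.8266| - 3.98, 0) = 0.0
prox(x) = [0.0, 0.0, 0.0]
||prox(x)||_1 = 0.0 + 0.0 + 0.0 = 0.0


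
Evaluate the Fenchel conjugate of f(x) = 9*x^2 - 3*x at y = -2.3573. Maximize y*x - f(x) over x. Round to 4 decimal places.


f*(y) = sup_x {y*x - a*x^2 - b*x} = sup_x {(y-b)*x - a*x^2}
FOC: (y - b) - 2a*x = 0 => x* = (y - b)/(2a)
x* = (-2.3573 + 3)/(2*9) = 0.0357
f*(-2.3573) = (y-b)^2/(4a) = (-2.3573 + 3)^2/(4*9)
= 0.4131/36 = 0.0115


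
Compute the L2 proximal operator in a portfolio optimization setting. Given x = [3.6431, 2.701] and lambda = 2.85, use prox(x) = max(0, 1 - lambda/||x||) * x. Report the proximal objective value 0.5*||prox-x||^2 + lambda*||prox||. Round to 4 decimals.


Step 1: Compute ||x||.
||x|| = 4.5351
Step 2: Compute scaling factor.
scale = max(0, 1 - 2.85/4.5351) = 0.3716
Step 3: prox(x) = [1.3537, 1.0036]
||prox(x)|| = 1.6851
Step 4: Proximal objective.
0.5*||prox-x||^2 = 4.0613
lambda*||prox|| = 4.8025
Total = 8.8639


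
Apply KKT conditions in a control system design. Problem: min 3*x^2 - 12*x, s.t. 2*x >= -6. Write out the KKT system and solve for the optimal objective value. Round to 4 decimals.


Step 1: Try lambda = 0 (constraint inactive).
Stationarity: 2*3*x - 12 = 0
x* = 12/(2*3) = 2.0
Check constraint: 2*2.0 = 4.0 >= -6 -- satisfied.
Step 2: Compute optimal value.
f(x*) = 3*2.0^2 - 12*2.0 = -12.0


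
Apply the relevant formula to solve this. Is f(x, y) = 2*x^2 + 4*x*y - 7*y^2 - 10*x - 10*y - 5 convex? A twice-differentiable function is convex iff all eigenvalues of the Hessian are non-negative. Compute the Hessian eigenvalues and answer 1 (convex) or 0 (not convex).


The Hessian of f(x,y) = 2*x^2 + 4*x*y - 7*y^2 - 10*x - 10*y - 5 is:
H = [[4, 4], [4, -14]]
Trace = 4 - 14 = -10
Determinant = 4*-14 - (4)^2 = -72
Discriminant = (-10)^2 - 4*-72 = 388.0
Eigenvalues: lambda_1 = -14.8489, lambda_2 = 4.8489
The function is not convex.

0


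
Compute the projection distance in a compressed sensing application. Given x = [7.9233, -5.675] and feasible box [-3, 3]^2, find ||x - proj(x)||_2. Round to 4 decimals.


Project each component onto [-3, 3].
clip(7.9233) = 3.0, clip(-5.675) = -3.0
Projection = [3.0, -3.0]
Squared diffs: [24.2389, 7.1556]
Distance = sqrt(31.3945) = 5.6031


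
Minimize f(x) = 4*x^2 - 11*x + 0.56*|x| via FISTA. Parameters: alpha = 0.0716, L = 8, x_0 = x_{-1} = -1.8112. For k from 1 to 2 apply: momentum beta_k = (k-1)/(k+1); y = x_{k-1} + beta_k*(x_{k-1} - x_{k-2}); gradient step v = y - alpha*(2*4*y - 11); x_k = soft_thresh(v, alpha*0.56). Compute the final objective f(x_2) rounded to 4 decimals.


FISTA on f(x) = 4*x^2 - 11*x + 0.56*|x|
L = 8, alpha = 0.0716
Iteration 1: beta = 0.0, y = -1.8112 + 0.0*(-1.8112 + 1.8112) = -1.8112
  grad(y) = -25.4896, v = y - alpha*grad = 0.0139
  prox(v) = soft_thresh(0.0139, 0.0401) = 0.0
Iteration 2: beta = 0.3333, y = 0.0 + 0.3333*(0.0 + 1.8112) = 0.6037
  grad(y) = -6.1701, v = y - alpha*grad = 1.0455
  prox(v) = soft_thresh(1.0455, 0.0401) = 1.0054
f(x_2) = 4*1.0054^2 - 11*1.0054 + 0.56*|1.0054| = -6.4531


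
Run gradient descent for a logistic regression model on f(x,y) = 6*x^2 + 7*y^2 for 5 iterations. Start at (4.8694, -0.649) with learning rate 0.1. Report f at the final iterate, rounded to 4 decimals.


Gradient descent on f(x,y) = 6*x^2 + 7*y^2.
Starting point: (4.8694, -0.649), alpha = 0.1
Step 1: grad_x = 2*6*4.8694 = 58.4328, grad_y = 2*7*-0.649 = -9.086
  x_1 = 4.8694 - 0.1*58.4328 = -0.9739
  y_1 = -0.649 - 0.1*-9.086 = 0.2596
Step 2: grad_x = 2*6*-0.9739 = -11.6866, grad_y = 2*7*0.2596 = 3.6344
  x_2 = -0.9739 - 0.1*-11.6866 = 0.1948
  y_2 = 0.2596 - 0.1*3.6344 = -0.1038
Step 3: grad_x = 2*6*0.1948 = 2.3373, grad_y = 2*7*-0.1038 = -1.4538
  x_3 = 0.1948 - 0.1*2.3373 = -0.039
  y_3 = -0.1038 - 0.1*-1.4538 = 0.0415
Step 4: grad_x = 2*6*-0.039 = -0.4675, grad_y = 2*7*0.0415 = 0.5815
  x_4 = -0.039 - 0.1*-0.4675 = 0.0078
  y_4 = 0.0415 - 0.1*0.5815 = -0.0166
Step 5: grad_x = 2*6*0.0078 = 0.0935, grad_y = 2*7*-0.0166 = -0.2326
  x_5 = 0.0078 - 0.1*0.0935 = -0.0016
  y_5 = -0.0166 - 0.1*-0.2326 = 0.0066
f(-0.0016, 0.0066) = 6*(-0.0016)^2 + 7*0.0066^2 = 0.0003


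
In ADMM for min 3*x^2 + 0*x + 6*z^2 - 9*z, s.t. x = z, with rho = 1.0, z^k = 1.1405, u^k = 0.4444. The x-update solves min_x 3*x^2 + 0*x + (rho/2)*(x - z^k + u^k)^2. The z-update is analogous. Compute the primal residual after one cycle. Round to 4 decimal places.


ADMM iteration with rho = 1.0, z^k = 1.1405, u^k = 0.4444
Step 1: x-update.
Minimize 3*x^2 + 0*x + (1.0/2)*(x - 1.1405 + 0.4444)^2
FOC: (2*3 + 1.0)*x = 0 + 1.0*(1.1405 - 0.4444)
x^{k+1} = 0.0994
Step 2: z-update.
Minimize 6*z^2 - 9*z + (1.0/2)*(0.0994 - z + 0.4444)^2
FOC: (2*6 + 1.0)*z = 9 + 1.0*(0.0994 + 0.4444)
z^{k+1} = 0.7341
Step 3: u-update.
u^{k+1} = 0.4444 + 0.0994 - 0.7341 = -0.1903
Step 4: Primal residual = |0.0994 - 0.7341| = 0.6347


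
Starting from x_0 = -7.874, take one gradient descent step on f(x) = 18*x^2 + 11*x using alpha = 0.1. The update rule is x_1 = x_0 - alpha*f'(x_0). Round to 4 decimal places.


We compute the gradient at x_0 and apply the update.
f'(x) = 36*x + 11
f'(-7.874) = 36*-7.874 + 11 = -272.464
x_1 = -7.874 - 0.1*-272.464 = 19.3724


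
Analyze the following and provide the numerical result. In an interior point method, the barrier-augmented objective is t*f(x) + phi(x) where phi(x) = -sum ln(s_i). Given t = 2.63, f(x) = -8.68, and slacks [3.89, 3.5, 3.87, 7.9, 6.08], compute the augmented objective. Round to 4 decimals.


Step 1: Compute log-barrier.
ln values: [1.3584, 1.2528, 1.3533, 2.0669, 1.805]
phi = -(1.3584 + 1.2528 + 1.3533 + 2.0669 + 1.805) = -7.8363
Step 2: Compute augmented objective.
t*f(x) = 2.63*-8.68 = -22.8284
Total = -22.8284 - 7.8363 = -30.6647


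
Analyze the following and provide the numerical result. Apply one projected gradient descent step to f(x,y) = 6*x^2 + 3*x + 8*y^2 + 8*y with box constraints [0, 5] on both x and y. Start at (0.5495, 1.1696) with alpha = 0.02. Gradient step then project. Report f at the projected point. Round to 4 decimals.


Step 1: Compute gradient at (0.5495, 1.1696).
grad_x = 2*6*0.5495 + 3 = 9.594
grad_y = 2*8*1.1696 + 8 = 26.7136
Step 2: Gradient step.
x_raw = 0.5495 - 0.02*9.594 = 0.3576
y_raw = 1.1696 - 0.02*26.7136 = 0.6353
Step 3: Project onto [0, 5].
x_proj = clip(0.3576) = 0.3576
y_proj = clip(0.6353) = 0.6353
Step 4: Evaluate f.
f(0.3576, 0.6353) = 10.152


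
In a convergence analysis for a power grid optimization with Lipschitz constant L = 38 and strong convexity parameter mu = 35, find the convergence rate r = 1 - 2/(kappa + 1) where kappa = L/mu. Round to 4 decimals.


Step 1: Compute the condition number.
kappa = L/mu = 38/35 = 1.0857
Step 2: Compute the convergence rate.
r = 1 - 2/(kappa + 1) = 1 - 2*mu/(L + mu) = (L - mu)/(L + mu) = 3/73 = 0.0411


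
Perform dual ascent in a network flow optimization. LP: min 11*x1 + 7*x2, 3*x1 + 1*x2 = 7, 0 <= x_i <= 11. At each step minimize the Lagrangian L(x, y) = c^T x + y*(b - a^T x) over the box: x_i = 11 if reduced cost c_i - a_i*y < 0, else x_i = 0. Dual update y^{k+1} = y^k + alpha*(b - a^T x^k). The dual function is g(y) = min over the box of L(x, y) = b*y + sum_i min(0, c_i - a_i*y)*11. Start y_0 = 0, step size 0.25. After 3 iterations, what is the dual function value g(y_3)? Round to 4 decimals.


Dual ascent for LP: min 11*x1 + 7*x2, 3*x1 + 1*x2 = 7, 0 <= x_i <= 11
Step 1: y^k = 0.0, reduced costs: (11.0, 7.0)
  x^k = (0.0, 0.0), subgradient = b - a^T x = 7.0
  y^{k+1} = 0.0 + 0.25*7.0 = 1.75
Step 2: y^k = 1.75, reduced costs: (5.75, 5.25)
  x^k = (0.0, 0.0), subgradient = b - a^T x = 7.0
  y^{k+1} = 1.75 + 0.25*7.0 = 3.5
Step 3: y^k = 3.5, reduced costs: (0.5, 3.5)
  x^k = (0.0, 0.0), subgradient = b - a^T x = 7.0
  y^{k+1} = 3.5 + 0.25*7.0 = 5.25
Dual objective at y_3 = 5.25: reduced costs (-4.75, 1.75), box minimizer x = (11.0, 0.0)
g(y_3) = b*y + (c1 - a1*y)*x1 + (c2 - a2*y)*x2 = 7*5.25 + (-4.75)*11.0 + 1.75*0.0 = 36.75 - 52.25 + 0.0 = -15.5


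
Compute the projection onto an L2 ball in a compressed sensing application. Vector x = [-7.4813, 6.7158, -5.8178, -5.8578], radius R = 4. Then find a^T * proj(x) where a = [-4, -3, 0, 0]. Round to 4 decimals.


Step 1: Compute ||x|| (intermediates to 6 decimals).
||x|| = sqrt((-7.4813)^2 + 6.7158^2 + (-5.8178)^2 + (-5.8578)^2) = 13.008937
Step 2: Project.
Since ||x|| > R, scale = R/||x|| = 4/13.008937 = 0.307481, proj(x) = scale * x
proj(x) = [-2.300358, 2.064981, -1.788863, -1.801162]
Step 3: Dot product.
a^T * proj(x) = -4*(-2.300358) - 3*2.064981 + 0*(-1.788863) + 0*(-1.801162) = 3.0065


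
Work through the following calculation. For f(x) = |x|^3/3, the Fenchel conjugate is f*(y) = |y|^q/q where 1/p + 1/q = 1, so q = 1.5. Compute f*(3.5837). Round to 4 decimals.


The conjugate exponent q satisfies 1/p + 1/q = 1.
p = 3, so q = 3/(3 - 1) = 1.5
|y|^q = 3.5837^1.5 = 6.7842
f*(3.5837) = 6.7842 / 1.5 = 4.5228


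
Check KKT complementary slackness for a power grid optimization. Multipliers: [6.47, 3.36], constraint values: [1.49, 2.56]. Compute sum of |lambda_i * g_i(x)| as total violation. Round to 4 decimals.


KKT complementary slackness check:
lambda_1 * g_1 = 6.47 * 1.49 = 9.6403
lambda_2 * g_2 = 3.36 * 2.56 = 8.6016
Total violation = 9.6403 + 8.6016 = 18.2419


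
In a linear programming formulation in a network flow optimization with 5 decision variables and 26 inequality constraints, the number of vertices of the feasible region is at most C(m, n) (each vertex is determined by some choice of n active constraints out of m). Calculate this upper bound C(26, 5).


Each vertex corresponds to some choice of n active constraints out of m, so the number of vertices is at most C(m, n) = m! / (n!(m-n)!).
m = 26, n = 5
Numerator: 26 * 25 * 24 * 23 * 22
Denominator: 5! = 120
C(26, 5) = 65780


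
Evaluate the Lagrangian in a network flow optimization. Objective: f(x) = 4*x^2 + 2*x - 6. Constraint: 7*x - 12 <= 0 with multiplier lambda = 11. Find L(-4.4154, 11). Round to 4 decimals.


Step 1: Evaluate f(x).
f(-4.4154) = 4*(-4.4154)^2 + 2*(-4.4154) - 6 = 63.1522
Step 2: Evaluate g(x).
g(-4.4154) = 7*-4.4154 - 12 = -42.9078
Step 3: Compute Lagrangian.
L = 63.1522 + 11*-42.9078 = -408.8336


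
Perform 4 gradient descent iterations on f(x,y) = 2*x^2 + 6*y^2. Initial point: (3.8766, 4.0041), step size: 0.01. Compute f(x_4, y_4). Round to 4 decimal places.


Gradient descent on f(x,y) = 2*x^2 + 6*y^2.
Starting point: (3.8766, 4.0041), alpha = 0.01
Step 1: grad_x = 2*2*3.8766 = 15.5064, grad_y = 2*6*4.0041 = 48.0492
  x_1 = 3.8766 - 0.01*15.5064 = 3.7215
  y_1 = 4.0041 - 0.01*48.0492 = 3.5236
Step 2: grad_x = 2*2*3.7215 = 14.8861, grad_y = 2*6*3.5236 = 42.2833
  x_2 = 3.7215 - 0.01*14.8861 = 3.5727
  y_2 = 3.5236 - 0.01*42.2833 = 3.1008
Step 3: grad_x = 2*2*3.5727 = 14.2907, grad_y = 2*6*3.1008 = 37.2093
  x_3 = 3.5727 - 0.01*14.2907 = 3.4298
  y_3 = 3.1008 - 0.01*37.2093 = 2.7287
Step 4: grad_x = 2*2*3.4298 = 13.7191, grad_y = 2*6*2.7287 = 32.7442
  x_4 = 3.4298 - 0.01*13.7191 = 3.2926
  y_4 = 2.7287 - 0.01*32.7442 = 2.4012
f(3.2926, 2.4012) = 2*3.2926^2 + 6*2.4012^2 = 56.2779


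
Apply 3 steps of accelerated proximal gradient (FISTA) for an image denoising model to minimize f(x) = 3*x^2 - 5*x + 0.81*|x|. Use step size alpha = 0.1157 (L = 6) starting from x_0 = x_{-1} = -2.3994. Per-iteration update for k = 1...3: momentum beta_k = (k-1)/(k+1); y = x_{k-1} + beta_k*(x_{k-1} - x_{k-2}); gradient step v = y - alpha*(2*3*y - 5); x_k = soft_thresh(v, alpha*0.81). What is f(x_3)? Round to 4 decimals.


FISTA on f(x) = 3*x^2 - 5*x + 0.81*|x|
L = 6, alpha = 0.1157
Iteration 1: beta = 0.0, y = -2.3994 + 0.0*(-2.3994 + 2.3994) = -2.3994
  grad(y) = -19.3964, v = y - alpha*grad = -0.1552
  prox(v) = soft_thresh(-0.1552, 0.0937) = -0.0615
Iteration 2: beta = 0.3333, y = -0.0615 + 0.3333*(-0.0615 + 2.3994) = 0.7178
  grad(y) = -0.6934, v = y - alpha*grad = 0.798
  prox(v) = soft_thresh(0.798, 0.0937) = 0.7043
Iteration 3: beta = 0.5, y = 0.7043 + 0.5*(0.7043 + 0.0615) = 1.0872
  grad(y) = 1.5231, v = y - alpha*grad = 0.911
  prox(v) = soft_thresh(0.911, 0.0937) = 0.8172
f(x_3) = 3*0.8172^2 - 5*0.8172 + 0.81*|0.8172| = -1.4206


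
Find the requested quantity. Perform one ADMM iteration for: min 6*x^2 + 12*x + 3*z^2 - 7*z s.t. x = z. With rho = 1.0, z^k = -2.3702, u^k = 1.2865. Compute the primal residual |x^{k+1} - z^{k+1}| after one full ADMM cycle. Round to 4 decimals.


ADMM iteration with rho = 1.0, z^k = -2.3702, u^k = 1.2865
Step 1: x-update.
Minimize 6*x^2 + 12*x + (1.0/2)*(x + 2.3702 + 1.2865)^2
FOC: (2*6 + 1.0)*x = -12 + 1.0*(-2.3702 - 1.2865)
x^{k+1} = -1.2044
Step 2: z-update.
Minimize 3*z^2 - 7*z + (1.0/2)*(-1.2044 - z + 1.2865)^2
FOC: (2*3 + 1.0)*z = 7 + 1.0*(-1.2044 + 1.2865)
z^{k+1} = 1.0117
Step 3: u-update.
u^{k+1} = 1.2865 - 1.2044 - 1.0117 = -0.9296
Step 4: Primal residual = |-1.2044 - 1.0117| = 2.2161


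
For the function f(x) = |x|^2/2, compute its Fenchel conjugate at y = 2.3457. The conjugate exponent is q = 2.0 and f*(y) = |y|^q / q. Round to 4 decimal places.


The conjugate exponent q satisfies 1/p + 1/q = 1.
p = 2, so q = 2/(2 - 1) = 2.0
|y|^q = 2.3457^2.0 = 5.5023
f*(2.3457) = 5.5023 / 2.0 = 2.7512


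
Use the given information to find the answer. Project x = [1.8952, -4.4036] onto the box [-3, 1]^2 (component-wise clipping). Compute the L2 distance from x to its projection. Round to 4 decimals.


Project each component onto [-3, 1].
clip(1.8952) = 1.0, clip(-4.4036) = -3.0
Projection = [1.0, -3.0]
Squared diffs: [0.8014, 1.9701]
Distance = sqrt(2.7715) = 1.6648


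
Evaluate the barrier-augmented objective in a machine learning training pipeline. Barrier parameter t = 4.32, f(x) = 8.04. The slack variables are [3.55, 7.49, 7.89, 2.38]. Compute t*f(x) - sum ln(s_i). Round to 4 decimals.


Step 1: Compute log-barrier.
ln values: [1.2669, 2.0136, 2.0656, 0.8671]
phi = -(1.2669 + 2.0136 + 2.0656 + 0.8671) = -6.2132
Step 2: Compute augmented objective.
t*f(x) = 4.32*8.04 = 34.7328
Total = 34.7328 - 6.2132 = 28.5196


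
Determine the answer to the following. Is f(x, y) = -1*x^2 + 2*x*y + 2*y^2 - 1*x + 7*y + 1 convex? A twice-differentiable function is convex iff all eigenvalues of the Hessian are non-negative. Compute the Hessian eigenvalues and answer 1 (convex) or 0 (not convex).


The Hessian of f(x,y) = -1*x^2 + 2*x*y + 2*y^2 - 1*x + 7*y + 1 is:
H = [[-2, 2], [2, 4]]
Trace = -2 + 4 = 2
Determinant = -2*4 - (2)^2 = -12
Discriminant = (2)^2 - 4*-12 = 52.0
Eigenvalues: lambda_1 = -2.6056, lambda_2 = 4.6056
The function is not convex.

0


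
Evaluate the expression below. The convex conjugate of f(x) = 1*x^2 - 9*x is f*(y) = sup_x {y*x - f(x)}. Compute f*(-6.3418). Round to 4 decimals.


f*(y) = sup_x {y*x - a*x^2 - b*x} = sup_x {(y-b)*x - a*x^2}
FOC: (y - b) - 2a*x = 0 => x* = (y - b)/(2a)
x* = (-6.3418 + 9)/(2*1) = 1.3291
f*(-6.3418) = (y-b)^2/(4a) = (-6.3418 + 9)^2/(4*1)
= 7.066/4 = 1.7665


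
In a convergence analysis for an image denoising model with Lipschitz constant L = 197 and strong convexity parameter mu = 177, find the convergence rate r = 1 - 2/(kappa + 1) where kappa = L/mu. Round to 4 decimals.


Step 1: Compute the condition number.
kappa = L/mu = 197/177 = 1.113
Step 2: Compute the convergence rate.
r = 1 - 2/(kappa + 1) = 1 - 2*mu/(L + mu) = (L - mu)/(L + mu) = 20/374 = 0.0535


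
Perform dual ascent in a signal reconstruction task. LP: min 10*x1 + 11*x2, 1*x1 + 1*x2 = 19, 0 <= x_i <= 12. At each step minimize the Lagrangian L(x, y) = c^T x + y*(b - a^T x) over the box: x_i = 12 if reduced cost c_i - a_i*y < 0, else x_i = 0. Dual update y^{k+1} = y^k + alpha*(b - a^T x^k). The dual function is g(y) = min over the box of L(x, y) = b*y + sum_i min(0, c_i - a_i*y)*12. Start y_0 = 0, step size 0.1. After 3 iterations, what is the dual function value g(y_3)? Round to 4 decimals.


Dual ascent for LP: min 10*x1 + 11*x2, 1*x1 + 1*x2 = 19, 0 <= x_i <= 12
Step 1: y^k = 0.0, reduced costs: (10.0, 11.0)
  x^k = (0.0, 0.0), subgradient = b - a^T x = 19.0
  y^{k+1} = 0.0 + 0.1*19.0 = 1.9
Step 2: y^k = 1.9, reduced costs: (8.1, 9.1)
  x^k = (0.0, 0.0), subgradient = b - a^T x = 19.0
  y^{k+1} = 1.9 + 0.1*19.0 = 3.8
Step 3: y^k = 3.8, reduced costs: (6.2, 7.2)
  x^k = (0.0, 0.0), subgradient = b - a^T x = 19.0
  y^{k+1} = 3.8 + 0.1*19.0 = 5.7
Dual objective at y_3 = 5.7: reduced costs (4.3, 5.3), box minimizer x = (0.0, 0.0)
g(y_3) = b*y + (c1 - a1*y)*x1 + (c2 - a2*y)*x2 = 19*5.7 + 4.3*0.0 + 5.3*0.0 = 108.3 + 0.0 + 0.0 = 108.3


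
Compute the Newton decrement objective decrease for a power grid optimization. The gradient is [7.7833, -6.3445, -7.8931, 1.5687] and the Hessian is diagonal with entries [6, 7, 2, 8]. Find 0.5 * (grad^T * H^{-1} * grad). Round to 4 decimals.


Step 1: H is diagonal, so H^(-1) * g = [1.2972, -0.9064, -3.9466, 0.1961].
Step 2: g^T H^(-1) g = sum_i g_i^2 / H_ii
  = (7.7833)^2/6 + (-6.3445)^2/7 + (-7.8931)^2/2 + (1.5687)^2/8
  = 10.0966 + 5.7504 + 31.1505 + 0.3076 = 47.3051
Step 3: Objective decrease = 0.5 * g^T H^(-1) g = 23.6526


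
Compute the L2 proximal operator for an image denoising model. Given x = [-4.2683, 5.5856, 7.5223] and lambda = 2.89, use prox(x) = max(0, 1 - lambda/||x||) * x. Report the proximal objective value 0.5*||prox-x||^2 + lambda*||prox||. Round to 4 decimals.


Step 1: Compute ||x||.
||x|| = 10.2957
Step 2: Compute scaling factor.
scale = max(0, 1 - 2.89/10.2957) = 0.7193
Step 3: prox(x) = [-3.0702, 4.0177, 5.4108]
||prox(x)|| = 7.4057
Step 4: Proximal objective.
0.5*||prox-x||^2 = 4.1761
lambda*||prox|| = 21.4025
Total = 25.5786


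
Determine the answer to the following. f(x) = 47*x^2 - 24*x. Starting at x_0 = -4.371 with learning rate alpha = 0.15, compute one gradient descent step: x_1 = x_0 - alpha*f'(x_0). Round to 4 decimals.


We compute the gradient at x_0 and apply the update.
f'(x) = 94*x - 24
f'(-4.371) = 94*-4.371 - 24 = -434.874
x_1 = -4.371 - 0.15*-434.874 = 60.8601


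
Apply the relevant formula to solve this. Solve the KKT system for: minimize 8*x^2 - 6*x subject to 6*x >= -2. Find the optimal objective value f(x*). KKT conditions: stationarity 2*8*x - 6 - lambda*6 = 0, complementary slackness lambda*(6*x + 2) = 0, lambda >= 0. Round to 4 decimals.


Step 1: Try lambda = 0 (constraint inactive).
Stationarity: 2*8*x - 6 = 0
x* = 6/(2*8) = 0.375
Check constraint: 6*0.375 = 2.25 >= -2 -- satisfied.
Step 2: Compute optimal value.
f(x*) = 8*0.375^2 - 6*0.375 = -1.125


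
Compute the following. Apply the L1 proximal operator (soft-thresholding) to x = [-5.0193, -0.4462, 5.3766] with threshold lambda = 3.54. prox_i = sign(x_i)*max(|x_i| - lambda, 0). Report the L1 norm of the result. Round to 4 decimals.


Soft-thresholding with lambda = 3.54:
prox(-5.0193) = sign(-5.0193)*max(|-5.0193| - 3.54, 0) = -1.4793
prox(-0.4462) = sign(-0.4462)*max(|-0.4462| - 3.54, 0) = 0.0
prox(5.3766) = sign(5.3766)*max(|5.3766| - 3.54, 0) = 1.8366
prox(x) = [-1.4793, 0.0, 1.8366]
||prox(x)||_1 = 1.4793 + 0.0 + 1.8366 = 3.3159


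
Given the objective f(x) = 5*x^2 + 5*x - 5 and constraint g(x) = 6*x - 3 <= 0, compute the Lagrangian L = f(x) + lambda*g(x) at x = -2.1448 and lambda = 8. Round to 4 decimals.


Step 1: Evaluate f(x).
f(-2.1448) = 5*(-2.1448)^2 + 5*(-2.1448) - 5 = 7.2768
Step 2: Evaluate g(x).
g(-2.1448) = 6*-2.1448 - 3 = -15.8688
Step 3: Compute Lagrangian.
L = 7.2768 + 8*-15.8688 = -119.6736


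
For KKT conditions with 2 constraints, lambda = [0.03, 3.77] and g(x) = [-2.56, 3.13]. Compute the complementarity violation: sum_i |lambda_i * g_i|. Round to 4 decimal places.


KKT complementary slackness check:
lambda_1 * g_1 = 0.03 * -2.56 = -0.0768
lambda_2 * g_2 = 3.77 * 3.13 = 11.8001
Total violation = 0.0768 + 11.8001 = 11.8769
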